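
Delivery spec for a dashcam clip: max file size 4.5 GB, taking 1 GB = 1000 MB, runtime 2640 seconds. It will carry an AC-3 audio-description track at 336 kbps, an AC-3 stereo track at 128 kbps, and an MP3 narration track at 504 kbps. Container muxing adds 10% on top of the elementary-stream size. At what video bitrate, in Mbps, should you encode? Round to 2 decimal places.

11.43 Mbps

Budget: 4.5 GB = 36000.0 Mb.
Stream payload after overhead: 36000.0 / 1.10 = 32727.3 Mb.
Total bitrate budget: 32727.3 Mb / 2640 s = 12.397 Mbps.
Audio total: 336 + 128 + 504 = 968 kbps = 0.968 Mbps.
Video: 12.397 − 0.968 = 11.429 Mbps.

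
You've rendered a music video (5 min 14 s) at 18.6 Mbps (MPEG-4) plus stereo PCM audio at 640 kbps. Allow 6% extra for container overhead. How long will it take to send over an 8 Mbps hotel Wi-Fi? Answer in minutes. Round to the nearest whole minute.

13 minutes

5 min 14 s = 314 s
Audio: 640 kbps = 0.640 Mbps.
Total bitrate: 19.240 Mbps.
File: 19.240 Mbps × 314 s = 6041.4 Mb.
With 6% container overhead: ×1.06. → 6403.8 Mb.
At 8 Mbps: 6403.8 / 8 = 800.5 s ≈ 13.3 minutes.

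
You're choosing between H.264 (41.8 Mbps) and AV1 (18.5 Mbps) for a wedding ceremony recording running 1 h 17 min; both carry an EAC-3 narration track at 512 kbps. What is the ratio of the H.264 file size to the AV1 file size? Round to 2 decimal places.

2.23

1 h 17 min = 77 min = 4620 s
Audio: 512 kbps = 0.512 Mbps.
H.264: 42.312 Mbps × 4620 s = 195481.4 Mb = 22.757 GiB.
AV1: 19.012 Mbps × 4620 s = 87835.4 Mb = 10.225 GiB.
Ratio: 22.757 / 10.225 = 2.226.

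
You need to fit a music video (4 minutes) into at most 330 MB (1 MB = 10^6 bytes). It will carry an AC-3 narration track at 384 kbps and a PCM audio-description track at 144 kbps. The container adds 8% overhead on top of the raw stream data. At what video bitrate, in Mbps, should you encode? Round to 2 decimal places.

9.66 Mbps

Budget: 330 MB = 2640.0 Mb.
Stream payload after overhead: 2640.0 / 1.08 = 2444.4 Mb.
4 min = 240 s
Total bitrate budget: 2444.4 Mb / 240 s = 10.185 Mbps.
Audio total: 384 + 144 = 528 kbps = 0.528 Mbps.
Video: 10.185 − 0.528 = 9.657 Mbps.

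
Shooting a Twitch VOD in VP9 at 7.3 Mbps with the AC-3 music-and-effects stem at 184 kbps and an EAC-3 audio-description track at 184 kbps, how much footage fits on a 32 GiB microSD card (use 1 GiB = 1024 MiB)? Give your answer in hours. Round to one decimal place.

Audio total: 184 + 184 = 368 kbps = 0.368 Mbps.
Total bitrate: 7.3 + 0.368 = 7.668 Mbps.
Capacity: 32 GiB = 274,878 Mb.
Recording time: 274,878 / 7.668 = 35,847 s ≈ 9.96 hours.

10.0 hours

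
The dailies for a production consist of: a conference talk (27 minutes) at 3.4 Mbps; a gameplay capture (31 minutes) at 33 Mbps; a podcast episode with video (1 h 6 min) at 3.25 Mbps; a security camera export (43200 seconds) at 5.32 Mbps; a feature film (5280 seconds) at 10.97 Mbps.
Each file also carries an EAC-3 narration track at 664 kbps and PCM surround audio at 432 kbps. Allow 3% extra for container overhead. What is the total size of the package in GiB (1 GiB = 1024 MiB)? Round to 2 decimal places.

Audio total: 664 + 432 = 1096 kbps = 1.096 Mbps.
conference talk: 4.496 Mbps × 1620 s × 1.03 = 7502.0 Mb
gameplay capture: 34.096 Mbps × 1860 s × 1.03 = 65321.1 Mb
podcast episode with video: 4.346 Mbps × 3960 s × 1.03 = 17726.5 Mb
security camera export: 6.416 Mbps × 43200 s × 1.03 = 285486.3 Mb
feature film: 12.066 Mbps × 5280 s × 1.03 = 65619.7 Mb
Total: 441655.7 Mb = 55207.0 MB.
= 51.42 GiB.

51.42 GiB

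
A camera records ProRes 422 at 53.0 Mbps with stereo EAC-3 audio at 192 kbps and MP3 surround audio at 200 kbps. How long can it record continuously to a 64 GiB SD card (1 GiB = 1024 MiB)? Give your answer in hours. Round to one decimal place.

2.9 hours

Audio total: 192 + 200 = 392 kbps = 0.392 Mbps.
Total bitrate: 53.0 + 0.392 = 53.392 Mbps.
Capacity: 64 GiB = 549,756 Mb.
Recording time: 549,756 / 53.392 = 10,297 s ≈ 2.86 hours.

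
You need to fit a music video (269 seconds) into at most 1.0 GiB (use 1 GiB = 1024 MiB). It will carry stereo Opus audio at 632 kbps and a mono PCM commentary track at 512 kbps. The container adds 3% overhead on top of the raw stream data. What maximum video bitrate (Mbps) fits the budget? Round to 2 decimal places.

Budget: 1.0 GiB = 8589.9 Mb.
Stream payload after overhead: 8589.9 / 1.03 = 8339.7 Mb.
Total bitrate budget: 8339.7 Mb / 269 s = 31.003 Mbps.
Audio total: 632 + 512 = 1144 kbps = 1.144 Mbps.
Video: 31.003 − 1.144 = 29.859 Mbps.

29.86 Mbps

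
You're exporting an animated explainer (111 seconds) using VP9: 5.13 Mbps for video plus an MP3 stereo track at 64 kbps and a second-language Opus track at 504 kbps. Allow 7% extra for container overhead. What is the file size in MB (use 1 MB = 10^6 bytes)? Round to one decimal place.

84.6 MB

Audio total: 64 + 504 = 568 kbps = 0.568 Mbps.
Total bitrate: 5.13 + 0.568 = 5.698 Mbps.
Stream data: 5.698 Mbps × 111 s = 632.5 Mb.
With 7% container overhead: ×1.07.
676.8 Mb ÷ 8 = 84.59 MB → 84.59 MB.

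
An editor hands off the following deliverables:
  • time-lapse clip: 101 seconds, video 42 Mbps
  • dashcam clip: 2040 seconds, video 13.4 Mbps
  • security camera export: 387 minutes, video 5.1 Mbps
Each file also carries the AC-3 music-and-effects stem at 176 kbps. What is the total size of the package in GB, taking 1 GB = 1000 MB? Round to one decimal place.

19.3 GB

Audio: 176 kbps = 0.176 Mbps.
time-lapse clip: 42.176 Mbps × 101 s = 4259.8 Mb
dashcam clip: 13.576 Mbps × 2040 s = 27695.0 Mb
security camera export: 5.276 Mbps × 23220 s = 122508.7 Mb
Total: 154463.5 Mb = 19307.9 MB.
= 19.31 GB.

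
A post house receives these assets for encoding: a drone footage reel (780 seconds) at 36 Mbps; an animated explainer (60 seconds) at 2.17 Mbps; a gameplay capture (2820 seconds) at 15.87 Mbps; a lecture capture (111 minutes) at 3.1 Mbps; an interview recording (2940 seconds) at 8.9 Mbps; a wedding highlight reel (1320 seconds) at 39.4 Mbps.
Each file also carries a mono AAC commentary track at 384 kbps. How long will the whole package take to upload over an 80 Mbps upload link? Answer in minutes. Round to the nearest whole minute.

Audio: 384 kbps = 0.384 Mbps.
drone footage reel: 36.384 Mbps × 780 s = 28379.5 Mb
animated explainer: 2.554 Mbps × 60 s = 153.2 Mb
gameplay capture: 16.254 Mbps × 2820 s = 45836.3 Mb
lecture capture: 3.484 Mbps × 6660 s = 23203.4 Mb
interview recording: 9.284 Mbps × 2940 s = 27295.0 Mb
wedding highlight reel: 39.784 Mbps × 1320 s = 52514.9 Mb
Total: 177382.3 Mb = 22172.8 MB.
At 80 Mbps: 177382.3 / 80 = 2217 s ≈ 37 minutes.

37 minutes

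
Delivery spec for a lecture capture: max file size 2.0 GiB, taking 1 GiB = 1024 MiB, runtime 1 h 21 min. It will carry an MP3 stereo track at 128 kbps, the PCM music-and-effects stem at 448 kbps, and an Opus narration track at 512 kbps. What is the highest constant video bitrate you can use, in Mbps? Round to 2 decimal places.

2.45 Mbps

Budget: 2.0 GiB = 17179.9 Mb.
1 h 21 min = 81 min = 4860 s
Total bitrate budget: 17179.9 Mb / 4860 s = 3.535 Mbps.
Audio total: 128 + 448 + 512 = 1088 kbps = 1.088 Mbps.
Video: 3.535 − 1.088 = 2.447 Mbps.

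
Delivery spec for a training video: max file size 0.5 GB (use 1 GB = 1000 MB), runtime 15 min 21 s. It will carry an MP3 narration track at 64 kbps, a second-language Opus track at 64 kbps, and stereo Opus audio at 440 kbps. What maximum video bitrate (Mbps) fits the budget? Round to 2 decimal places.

3.78 Mbps

Budget: 0.5 GB = 4000.0 Mb.
15 min 21 s = 921 s
Total bitrate budget: 4000.0 Mb / 921 s = 4.343 Mbps.
Audio total: 64 + 64 + 440 = 568 kbps = 0.568 Mbps.
Video: 4.343 − 0.568 = 3.775 Mbps.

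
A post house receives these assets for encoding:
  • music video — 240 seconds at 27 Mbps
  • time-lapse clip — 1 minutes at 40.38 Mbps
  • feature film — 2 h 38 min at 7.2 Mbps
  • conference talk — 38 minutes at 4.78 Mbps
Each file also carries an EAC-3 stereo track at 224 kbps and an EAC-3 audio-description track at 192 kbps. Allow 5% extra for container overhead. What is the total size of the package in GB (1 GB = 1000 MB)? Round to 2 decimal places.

Audio total: 224 + 192 = 416 kbps = 0.416 Mbps.
music video: 27.416 Mbps × 240 s × 1.05 = 6908.8 Mb
time-lapse clip: 40.796 Mbps × 60 s × 1.05 = 2570.1 Mb
feature film: 7.616 Mbps × 9480 s × 1.05 = 75809.7 Mb
conference talk: 5.196 Mbps × 2280 s × 1.05 = 12439.2 Mb
Total: 97727.9 Mb = 12216.0 MB.
= 12.22 GB.

12.22 GB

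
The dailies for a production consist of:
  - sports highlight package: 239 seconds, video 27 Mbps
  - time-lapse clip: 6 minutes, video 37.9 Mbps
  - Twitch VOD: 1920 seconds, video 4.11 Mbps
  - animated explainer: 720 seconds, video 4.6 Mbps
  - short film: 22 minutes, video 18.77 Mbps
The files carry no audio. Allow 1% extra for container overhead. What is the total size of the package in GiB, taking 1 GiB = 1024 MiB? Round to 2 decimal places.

6.59 GiB

sports highlight package: 27.000 Mbps × 239 s × 1.01 = 6517.5 Mb
time-lapse clip: 37.900 Mbps × 360 s × 1.01 = 13780.4 Mb
Twitch VOD: 4.110 Mbps × 1920 s × 1.01 = 7970.1 Mb
animated explainer: 4.600 Mbps × 720 s × 1.01 = 3345.1 Mb
short film: 18.770 Mbps × 1320 s × 1.01 = 25024.2 Mb
Total: 56637.4 Mb = 7079.7 MB.
= 6.593 GiB.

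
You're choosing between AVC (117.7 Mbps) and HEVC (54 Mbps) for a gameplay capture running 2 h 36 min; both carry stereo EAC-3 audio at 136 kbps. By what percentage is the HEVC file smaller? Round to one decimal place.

2 h 36 min = 156 min = 9360 s
Audio: 136 kbps = 0.136 Mbps.
AVC: 117.836 Mbps × 9360 s = 1102945.0 Mb = 137.868 GB.
HEVC: 54.136 Mbps × 9360 s = 506713.0 Mb = 63.339 GB.
Reduction: (1 − 63.339/137.868) × 100 = 54.06%.

54.1%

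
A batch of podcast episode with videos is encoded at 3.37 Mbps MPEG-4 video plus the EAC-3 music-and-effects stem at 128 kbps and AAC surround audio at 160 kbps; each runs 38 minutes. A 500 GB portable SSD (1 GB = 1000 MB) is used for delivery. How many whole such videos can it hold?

479

38 min = 2280 s
Audio total: 128 + 160 = 288 kbps = 0.288 Mbps.
Total bitrate: 3.658 Mbps.
Per item: 3.658 Mbps × 2280 s = 8,340 Mb = 1,043 MB.
Capacity: 500 GB = 4,000,000 Mb; 479.60 items → 479 complete.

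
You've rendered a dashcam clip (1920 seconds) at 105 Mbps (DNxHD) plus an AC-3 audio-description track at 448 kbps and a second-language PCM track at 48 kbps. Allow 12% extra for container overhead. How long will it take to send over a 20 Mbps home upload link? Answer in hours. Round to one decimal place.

Audio total: 448 + 48 = 496 kbps = 0.496 Mbps.
Total bitrate: 105.496 Mbps.
File: 105.496 Mbps × 1920 s = 202552.3 Mb.
With 12% container overhead: ×1.12. → 226858.6 Mb.
At 20 Mbps: 226858.6 / 20 = 11342.9 s ≈ 3.15 hours.

3.2 hours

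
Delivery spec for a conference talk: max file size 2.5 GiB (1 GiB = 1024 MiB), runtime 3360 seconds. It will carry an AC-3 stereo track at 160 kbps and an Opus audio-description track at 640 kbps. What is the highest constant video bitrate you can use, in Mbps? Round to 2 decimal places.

Budget: 2.5 GiB = 21474.8 Mb.
Total bitrate budget: 21474.8 Mb / 3360 s = 6.391 Mbps.
Audio total: 160 + 640 = 800 kbps = 0.800 Mbps.
Video: 6.391 − 0.800 = 5.591 Mbps.

5.59 Mbps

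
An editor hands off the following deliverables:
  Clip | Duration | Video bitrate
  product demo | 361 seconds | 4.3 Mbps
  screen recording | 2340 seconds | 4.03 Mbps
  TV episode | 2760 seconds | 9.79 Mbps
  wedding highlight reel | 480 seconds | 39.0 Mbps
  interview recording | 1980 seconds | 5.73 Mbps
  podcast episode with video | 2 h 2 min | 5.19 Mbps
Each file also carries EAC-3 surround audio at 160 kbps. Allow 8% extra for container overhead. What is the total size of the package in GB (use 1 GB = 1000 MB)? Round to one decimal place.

Audio: 160 kbps = 0.160 Mbps.
product demo: 4.460 Mbps × 361 s × 1.08 = 1738.9 Mb
screen recording: 4.190 Mbps × 2340 s × 1.08 = 10589.0 Mb
TV episode: 9.950 Mbps × 2760 s × 1.08 = 29659.0 Mb
wedding highlight reel: 39.160 Mbps × 480 s × 1.08 = 20300.5 Mb
interview recording: 5.890 Mbps × 1980 s × 1.08 = 12595.2 Mb
podcast episode with video: 5.350 Mbps × 7320 s × 1.08 = 42295.0 Mb
Total: 117177.5 Mb = 14647.2 MB.
= 14.65 GB.

14.6 GB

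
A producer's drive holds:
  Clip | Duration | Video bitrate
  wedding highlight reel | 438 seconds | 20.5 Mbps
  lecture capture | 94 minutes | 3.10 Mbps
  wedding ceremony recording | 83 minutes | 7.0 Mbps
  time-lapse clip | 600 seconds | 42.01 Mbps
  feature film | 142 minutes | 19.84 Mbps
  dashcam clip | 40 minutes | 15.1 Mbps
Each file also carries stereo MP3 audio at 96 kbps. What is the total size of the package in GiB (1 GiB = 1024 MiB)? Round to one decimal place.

34.2 GiB

Audio: 96 kbps = 0.096 Mbps.
wedding highlight reel: 20.596 Mbps × 438 s = 9021.0 Mb
lecture capture: 3.196 Mbps × 5640 s = 18025.4 Mb
wedding ceremony recording: 7.096 Mbps × 4980 s = 35338.1 Mb
time-lapse clip: 42.106 Mbps × 600 s = 25263.6 Mb
feature film: 19.936 Mbps × 8520 s = 169854.7 Mb
dashcam clip: 15.196 Mbps × 2400 s = 36470.4 Mb
Total: 293973.3 Mb = 36746.7 MB.
= 34.22 GiB.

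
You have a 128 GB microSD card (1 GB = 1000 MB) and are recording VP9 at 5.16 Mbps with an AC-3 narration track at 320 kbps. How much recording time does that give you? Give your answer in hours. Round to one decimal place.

Audio: 320 kbps = 0.320 Mbps.
Total bitrate: 5.16 + 0.320 = 5.480 Mbps.
Capacity: 128 GB = 1,024,000 Mb.
Recording time: 1,024,000 / 5.480 = 186,861 s ≈ 51.9 hours.

51.9 hours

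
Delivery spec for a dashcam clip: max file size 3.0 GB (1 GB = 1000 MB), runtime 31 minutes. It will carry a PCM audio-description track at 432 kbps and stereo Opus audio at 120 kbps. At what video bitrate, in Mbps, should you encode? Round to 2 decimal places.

12.35 Mbps

Budget: 3.0 GB = 24000.0 Mb.
31 min = 1860 s
Total bitrate budget: 24000.0 Mb / 1860 s = 12.903 Mbps.
Audio total: 432 + 120 = 552 kbps = 0.552 Mbps.
Video: 12.903 − 0.552 = 12.351 Mbps.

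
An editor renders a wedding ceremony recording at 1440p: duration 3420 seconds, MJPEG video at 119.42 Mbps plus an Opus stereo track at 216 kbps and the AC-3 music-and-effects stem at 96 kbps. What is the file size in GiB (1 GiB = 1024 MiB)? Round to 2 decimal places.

47.67 GiB

Audio total: 216 + 96 = 312 kbps = 0.312 Mbps.
Total bitrate: 119.42 + 0.312 = 119.732 Mbps.
Stream data: 119.732 Mbps × 3420 s = 409483.4 Mb.
409,483 Mb = 51,185,430,000 bytes ÷ 1,073,741,824 = 47.67 GiB.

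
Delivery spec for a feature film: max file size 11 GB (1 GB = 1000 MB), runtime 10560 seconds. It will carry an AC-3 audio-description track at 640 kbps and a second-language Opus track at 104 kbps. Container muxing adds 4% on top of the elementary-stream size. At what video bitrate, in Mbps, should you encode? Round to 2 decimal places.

7.27 Mbps

Budget: 11 GB = 88000.0 Mb.
Stream payload after overhead: 88000.0 / 1.04 = 84615.4 Mb.
Total bitrate budget: 84615.4 Mb / 10560 s = 8.013 Mbps.
Audio total: 640 + 104 = 744 kbps = 0.744 Mbps.
Video: 8.013 − 0.744 = 7.269 Mbps.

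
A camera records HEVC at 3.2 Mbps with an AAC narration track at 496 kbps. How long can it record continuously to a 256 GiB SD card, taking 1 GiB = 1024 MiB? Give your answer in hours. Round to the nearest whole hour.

Audio: 496 kbps = 0.496 Mbps.
Total bitrate: 3.2 + 0.496 = 3.696 Mbps.
Capacity: 256 GiB = 2,199,023 Mb.
Recording time: 2,199,023 / 3.696 = 594,974 s ≈ 165 hours.

165 hours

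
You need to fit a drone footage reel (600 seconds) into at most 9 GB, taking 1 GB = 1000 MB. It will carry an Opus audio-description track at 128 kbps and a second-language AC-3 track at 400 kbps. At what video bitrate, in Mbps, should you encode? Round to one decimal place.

Budget: 9 GB = 72000.0 Mb.
Total bitrate budget: 72000.0 Mb / 600 s = 120.000 Mbps.
Audio total: 128 + 400 = 528 kbps = 0.528 Mbps.
Video: 120.000 − 0.528 = 119.472 Mbps.

119.5 Mbps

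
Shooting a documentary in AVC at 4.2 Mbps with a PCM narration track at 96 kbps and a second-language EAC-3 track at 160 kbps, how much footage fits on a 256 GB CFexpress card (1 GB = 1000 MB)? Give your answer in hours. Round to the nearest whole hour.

128 hours

Audio total: 96 + 160 = 256 kbps = 0.256 Mbps.
Total bitrate: 4.2 + 0.256 = 4.456 Mbps.
Capacity: 256 GB = 2,048,000 Mb.
Recording time: 2,048,000 / 4.456 = 459,605 s ≈ 128 hours.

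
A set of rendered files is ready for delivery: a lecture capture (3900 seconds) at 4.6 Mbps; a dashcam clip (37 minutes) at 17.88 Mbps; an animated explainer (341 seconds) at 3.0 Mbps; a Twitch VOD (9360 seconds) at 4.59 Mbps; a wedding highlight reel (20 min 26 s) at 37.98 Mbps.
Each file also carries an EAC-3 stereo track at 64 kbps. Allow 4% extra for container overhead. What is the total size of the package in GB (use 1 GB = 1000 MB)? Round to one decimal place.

Audio: 64 kbps = 0.064 Mbps.
lecture capture: 4.664 Mbps × 3900 s × 1.04 = 18917.2 Mb
dashcam clip: 17.944 Mbps × 2220 s × 1.04 = 41429.1 Mb
animated explainer: 3.064 Mbps × 341 s × 1.04 = 1086.6 Mb
Twitch VOD: 4.654 Mbps × 9360 s × 1.04 = 45303.9 Mb
wedding highlight reel: 38.044 Mbps × 1226 s × 1.04 = 48507.6 Mb
Total: 155244.4 Mb = 19405.6 MB.
= 19.41 GB.

19.4 GB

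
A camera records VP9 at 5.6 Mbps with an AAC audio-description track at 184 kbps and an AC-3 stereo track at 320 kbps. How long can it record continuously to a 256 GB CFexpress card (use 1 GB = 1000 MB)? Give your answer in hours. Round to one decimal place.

93.2 hours

Audio total: 184 + 320 = 504 kbps = 0.504 Mbps.
Total bitrate: 5.6 + 0.504 = 6.104 Mbps.
Capacity: 256 GB = 2,048,000 Mb.
Recording time: 2,048,000 / 6.104 = 335,518 s ≈ 93.2 hours.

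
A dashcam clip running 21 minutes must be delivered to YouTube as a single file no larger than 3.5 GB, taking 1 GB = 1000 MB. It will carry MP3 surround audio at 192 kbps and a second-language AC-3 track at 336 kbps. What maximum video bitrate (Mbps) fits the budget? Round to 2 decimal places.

21.69 Mbps

Budget: 3.5 GB = 28000.0 Mb.
21 min = 1260 s
Total bitrate budget: 28000.0 Mb / 1260 s = 22.222 Mbps.
Audio total: 192 + 336 = 528 kbps = 0.528 Mbps.
Video: 22.222 − 0.528 = 21.694 Mbps.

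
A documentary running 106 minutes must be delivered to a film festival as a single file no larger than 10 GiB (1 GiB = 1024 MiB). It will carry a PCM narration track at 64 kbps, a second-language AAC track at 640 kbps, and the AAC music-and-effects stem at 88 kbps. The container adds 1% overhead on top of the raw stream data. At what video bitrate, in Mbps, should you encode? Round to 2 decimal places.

Budget: 10 GiB = 85899.3 Mb.
Stream payload after overhead: 85899.3 / 1.01 = 85048.9 Mb.
106 min = 6360 s
Total bitrate budget: 85048.9 Mb / 6360 s = 13.372 Mbps.
Audio total: 64 + 640 + 88 = 792 kbps = 0.792 Mbps.
Video: 13.372 − 0.792 = 12.580 Mbps.

12.58 Mbps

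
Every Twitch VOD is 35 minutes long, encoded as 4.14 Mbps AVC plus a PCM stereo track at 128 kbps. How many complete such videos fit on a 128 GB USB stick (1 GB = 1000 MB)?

35 min = 2100 s
Audio: 128 kbps = 0.128 Mbps.
Total bitrate: 4.268 Mbps.
Per item: 4.268 Mbps × 2100 s = 8,963 Mb = 1,120 MB.
Capacity: 128 GB = 1,024,000 Mb; 114.25 items → 114 complete.

114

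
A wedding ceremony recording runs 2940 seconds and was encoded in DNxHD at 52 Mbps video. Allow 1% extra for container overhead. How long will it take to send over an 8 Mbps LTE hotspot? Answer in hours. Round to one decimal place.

5.4 hours

File: 52.000 Mbps × 2940 s = 152880.0 Mb.
With 1% container overhead: ×1.01. → 154408.8 Mb.
At 8 Mbps: 154408.8 / 8 = 19301.1 s ≈ 5.36 hours.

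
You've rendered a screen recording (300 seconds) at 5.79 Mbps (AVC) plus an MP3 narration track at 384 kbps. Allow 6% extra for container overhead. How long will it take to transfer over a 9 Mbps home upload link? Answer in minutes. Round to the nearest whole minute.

4 minutes

Audio: 384 kbps = 0.384 Mbps.
Total bitrate: 6.174 Mbps.
File: 6.174 Mbps × 300 s = 1852.2 Mb.
With 6% container overhead: ×1.06. → 1963.3 Mb.
At 9 Mbps: 1963.3 / 9 = 218.1 s ≈ 3.64 minutes.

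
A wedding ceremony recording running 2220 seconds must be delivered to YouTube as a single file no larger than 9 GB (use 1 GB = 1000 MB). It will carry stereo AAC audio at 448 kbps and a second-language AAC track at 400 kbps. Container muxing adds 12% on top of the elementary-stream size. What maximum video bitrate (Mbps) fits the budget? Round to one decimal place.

Budget: 9 GB = 72000.0 Mb.
Stream payload after overhead: 72000.0 / 1.12 = 64285.7 Mb.
Total bitrate budget: 64285.7 Mb / 2220 s = 28.958 Mbps.
Audio total: 448 + 400 = 848 kbps = 0.848 Mbps.
Video: 28.958 − 0.848 = 28.110 Mbps.

28.1 Mbps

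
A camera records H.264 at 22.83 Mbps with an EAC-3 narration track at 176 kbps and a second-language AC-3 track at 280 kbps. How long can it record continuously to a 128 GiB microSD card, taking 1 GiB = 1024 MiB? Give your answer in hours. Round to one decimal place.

13.1 hours

Audio total: 176 + 280 = 456 kbps = 0.456 Mbps.
Total bitrate: 22.83 + 0.456 = 23.286 Mbps.
Capacity: 128 GiB = 1,099,512 Mb.
Recording time: 1,099,512 / 23.286 = 47,218 s ≈ 13.1 hours.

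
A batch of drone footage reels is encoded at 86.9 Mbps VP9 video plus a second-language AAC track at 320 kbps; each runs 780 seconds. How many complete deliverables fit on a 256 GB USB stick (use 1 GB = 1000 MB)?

30

Audio: 320 kbps = 0.320 Mbps.
Total bitrate: 87.220 Mbps.
Per item: 87.220 Mbps × 780 s = 68,032 Mb = 8,504 MB.
Capacity: 256 GB = 2,048,000 Mb; 30.10 items → 30 complete.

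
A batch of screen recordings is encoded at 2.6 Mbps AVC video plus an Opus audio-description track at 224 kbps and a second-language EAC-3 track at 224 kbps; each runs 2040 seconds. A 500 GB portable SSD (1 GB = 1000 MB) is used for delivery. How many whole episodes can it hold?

643

Audio total: 224 + 224 = 448 kbps = 0.448 Mbps.
Total bitrate: 3.048 Mbps.
Per item: 3.048 Mbps × 2040 s = 6,218 Mb = 777.2 MB.
Capacity: 500 GB = 4,000,000 Mb; 643.30 items → 643 complete.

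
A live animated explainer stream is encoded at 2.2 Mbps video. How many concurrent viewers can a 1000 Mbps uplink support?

454

1000 Mbps = 1,000 Mbps; 1,000 / 2.200 = 454.55 → 454 viewers.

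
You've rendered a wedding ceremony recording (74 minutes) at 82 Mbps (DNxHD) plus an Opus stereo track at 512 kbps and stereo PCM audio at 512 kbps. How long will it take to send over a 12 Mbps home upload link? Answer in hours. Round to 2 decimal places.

8.53 hours

74 min = 4440 s
Audio total: 512 + 512 = 1024 kbps = 1.024 Mbps.
Total bitrate: 83.024 Mbps.
File: 83.024 Mbps × 4440 s = 368626.6 Mb.
At 12 Mbps: 368626.6 / 12 = 30718.9 s ≈ 8.53 hours.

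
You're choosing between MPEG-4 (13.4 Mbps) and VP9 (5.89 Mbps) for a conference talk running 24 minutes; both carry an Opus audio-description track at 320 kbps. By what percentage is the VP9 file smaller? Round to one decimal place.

24 min = 1440 s
Audio: 320 kbps = 0.320 Mbps.
MPEG-4: 13.720 Mbps × 1440 s = 19756.8 Mb = 2.300 GiB.
VP9: 6.210 Mbps × 1440 s = 8942.4 Mb = 1.041 GiB.
Reduction: (1 − 1.041/2.300) × 100 = 54.74%.

54.7%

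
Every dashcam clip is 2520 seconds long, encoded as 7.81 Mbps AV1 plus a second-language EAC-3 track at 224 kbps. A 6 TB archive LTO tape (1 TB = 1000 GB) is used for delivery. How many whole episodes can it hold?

Audio: 224 kbps = 0.224 Mbps.
Total bitrate: 8.034 Mbps.
Per item: 8.034 Mbps × 2520 s = 20,246 Mb = 2,531 MB.
Capacity: 6 TB = 48,000,000 Mb; 2370.88 items → 2370 complete.

2370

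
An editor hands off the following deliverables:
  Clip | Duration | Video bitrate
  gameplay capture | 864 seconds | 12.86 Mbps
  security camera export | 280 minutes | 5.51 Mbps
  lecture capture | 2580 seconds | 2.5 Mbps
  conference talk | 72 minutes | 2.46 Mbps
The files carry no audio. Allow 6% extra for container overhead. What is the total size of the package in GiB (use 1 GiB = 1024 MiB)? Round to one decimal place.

gameplay capture: 12.860 Mbps × 864 s × 1.06 = 11777.7 Mb
security camera export: 5.510 Mbps × 16800 s × 1.06 = 98122.1 Mb
lecture capture: 2.500 Mbps × 2580 s × 1.06 = 6837.0 Mb
conference talk: 2.460 Mbps × 4320 s × 1.06 = 11264.8 Mb
Total: 128001.6 Mb = 16000.2 MB.
= 14.90 GiB.

14.9 GiB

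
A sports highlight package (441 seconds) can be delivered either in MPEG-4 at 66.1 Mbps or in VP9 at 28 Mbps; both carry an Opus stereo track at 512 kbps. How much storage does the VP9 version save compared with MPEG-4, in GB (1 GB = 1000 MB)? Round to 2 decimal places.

2.10 GB

Audio: 512 kbps = 0.512 Mbps.
MPEG-4: 66.612 Mbps × 441 s = 29375.9 Mb = 3.672 GB.
VP9: 28.512 Mbps × 441 s = 12573.8 Mb = 1.572 GB.
Saving: 3.672 − 1.572 = 2.100 GB.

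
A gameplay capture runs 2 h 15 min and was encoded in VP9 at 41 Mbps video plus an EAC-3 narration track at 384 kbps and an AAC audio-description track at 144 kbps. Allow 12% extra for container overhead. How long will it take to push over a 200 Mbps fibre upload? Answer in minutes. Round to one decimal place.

31.4 minutes

2 h 15 min = 135 min = 8100 s
Audio total: 384 + 144 = 528 kbps = 0.528 Mbps.
Total bitrate: 41.528 Mbps.
File: 41.528 Mbps × 8100 s = 336376.8 Mb.
With 12% container overhead: ×1.12. → 376742.0 Mb.
At 200 Mbps: 376742.0 / 200 = 1883.7 s ≈ 31.4 minutes.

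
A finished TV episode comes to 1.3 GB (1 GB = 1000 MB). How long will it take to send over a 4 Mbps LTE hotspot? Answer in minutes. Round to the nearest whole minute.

File: 1.3 GB = 10400.0 Mb.
At 4 Mbps: 10400.0 / 4 = 2600.0 s ≈ 43.3 minutes.

43 minutes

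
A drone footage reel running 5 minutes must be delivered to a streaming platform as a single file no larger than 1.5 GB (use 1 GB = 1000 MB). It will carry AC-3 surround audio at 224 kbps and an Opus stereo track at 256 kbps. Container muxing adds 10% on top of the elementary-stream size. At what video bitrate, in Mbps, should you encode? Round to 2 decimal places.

35.88 Mbps

Budget: 1.5 GB = 12000.0 Mb.
Stream payload after overhead: 12000.0 / 1.10 = 10909.1 Mb.
5 min = 300 s
Total bitrate budget: 10909.1 Mb / 300 s = 36.364 Mbps.
Audio total: 224 + 256 = 480 kbps = 0.480 Mbps.
Video: 36.364 − 0.480 = 35.884 Mbps.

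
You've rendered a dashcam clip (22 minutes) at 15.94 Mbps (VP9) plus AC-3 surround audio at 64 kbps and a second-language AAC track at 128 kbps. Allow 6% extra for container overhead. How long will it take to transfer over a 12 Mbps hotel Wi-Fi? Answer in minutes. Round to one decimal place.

22 min = 1320 s
Audio total: 64 + 128 = 192 kbps = 0.192 Mbps.
Total bitrate: 16.132 Mbps.
File: 16.132 Mbps × 1320 s = 21294.2 Mb.
With 6% container overhead: ×1.06. → 22571.9 Mb.
At 12 Mbps: 22571.9 / 12 = 1881.0 s ≈ 31.3 minutes.

31.3 minutes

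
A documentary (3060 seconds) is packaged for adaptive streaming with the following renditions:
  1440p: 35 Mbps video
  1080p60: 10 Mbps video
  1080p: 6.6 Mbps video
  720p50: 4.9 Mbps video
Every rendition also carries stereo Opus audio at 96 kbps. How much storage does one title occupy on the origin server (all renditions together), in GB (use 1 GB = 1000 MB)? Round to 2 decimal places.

Audio: 96 kbps = 0.096 Mbps.
Sum of rendition bitrates: (35+0.096) + (10+0.096) + (6.6+0.096) + (4.9+0.096) = 56.884 Mbps.
× 3060 s = 174,065 Mb = 21,758 MB = 21.76 GB.

21.76 GB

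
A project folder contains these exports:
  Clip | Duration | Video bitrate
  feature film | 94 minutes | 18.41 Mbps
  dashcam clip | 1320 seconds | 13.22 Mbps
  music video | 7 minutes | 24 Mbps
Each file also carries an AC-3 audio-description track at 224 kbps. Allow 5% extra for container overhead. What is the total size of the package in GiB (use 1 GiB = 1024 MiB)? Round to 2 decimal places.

Audio: 224 kbps = 0.224 Mbps.
feature film: 18.634 Mbps × 5640 s × 1.05 = 110350.5 Mb
dashcam clip: 13.444 Mbps × 1320 s × 1.05 = 18633.4 Mb
music video: 24.224 Mbps × 420 s × 1.05 = 10682.8 Mb
Total: 139666.7 Mb = 17458.3 MB.
= 16.26 GiB.

16.26 GiB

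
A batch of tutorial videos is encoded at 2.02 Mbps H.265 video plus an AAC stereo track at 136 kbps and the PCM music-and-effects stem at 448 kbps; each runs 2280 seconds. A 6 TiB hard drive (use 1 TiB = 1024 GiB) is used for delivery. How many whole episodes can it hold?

8889

Audio total: 136 + 448 = 584 kbps = 0.584 Mbps.
Total bitrate: 2.604 Mbps.
Per item: 2.604 Mbps × 2280 s = 5,937 Mb = 742.1 MB.
Capacity: 6 TiB = 52,776,558 Mb; 8889.25 items → 8889 complete.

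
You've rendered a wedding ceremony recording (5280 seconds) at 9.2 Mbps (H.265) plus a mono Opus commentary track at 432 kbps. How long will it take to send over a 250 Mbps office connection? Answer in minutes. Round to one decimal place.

Audio: 432 kbps = 0.432 Mbps.
Total bitrate: 9.632 Mbps.
File: 9.632 Mbps × 5280 s = 50857.0 Mb.
At 250 Mbps: 50857.0 / 250 = 203.4 s ≈ 3.39 minutes.

3.4 minutes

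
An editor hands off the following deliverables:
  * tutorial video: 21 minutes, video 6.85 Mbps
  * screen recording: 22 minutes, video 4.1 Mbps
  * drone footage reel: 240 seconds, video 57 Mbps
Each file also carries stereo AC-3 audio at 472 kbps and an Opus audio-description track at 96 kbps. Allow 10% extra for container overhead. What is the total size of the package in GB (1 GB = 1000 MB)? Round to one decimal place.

Audio total: 472 + 96 = 568 kbps = 0.568 Mbps.
tutorial video: 7.418 Mbps × 1260 s × 1.10 = 10281.3 Mb
screen recording: 4.668 Mbps × 1320 s × 1.10 = 6777.9 Mb
drone footage reel: 57.568 Mbps × 240 s × 1.10 = 15198.0 Mb
Total: 32257.2 Mb = 4032.2 MB.
= 4.032 GB.

4.0 GB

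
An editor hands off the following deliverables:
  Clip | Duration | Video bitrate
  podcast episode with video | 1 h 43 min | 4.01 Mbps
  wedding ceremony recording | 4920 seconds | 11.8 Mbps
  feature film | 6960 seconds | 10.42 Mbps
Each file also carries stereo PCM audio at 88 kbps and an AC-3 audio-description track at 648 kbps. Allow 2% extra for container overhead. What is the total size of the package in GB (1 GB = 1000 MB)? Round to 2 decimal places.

21.50 GB

Audio total: 88 + 648 = 736 kbps = 0.736 Mbps.
podcast episode with video: 4.746 Mbps × 6180 s × 1.02 = 29916.9 Mb
wedding ceremony recording: 12.536 Mbps × 4920 s × 1.02 = 62910.7 Mb
feature film: 11.156 Mbps × 6960 s × 1.02 = 79198.7 Mb
Total: 172026.2 Mb = 21503.3 MB.
= 21.50 GB.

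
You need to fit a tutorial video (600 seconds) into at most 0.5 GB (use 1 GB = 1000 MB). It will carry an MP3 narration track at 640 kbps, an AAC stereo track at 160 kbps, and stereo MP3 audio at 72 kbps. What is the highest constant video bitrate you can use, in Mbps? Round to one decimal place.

5.8 Mbps

Budget: 0.5 GB = 4000.0 Mb.
Total bitrate budget: 4000.0 Mb / 600 s = 6.667 Mbps.
Audio total: 640 + 160 + 72 = 872 kbps = 0.872 Mbps.
Video: 6.667 − 0.872 = 5.795 Mbps.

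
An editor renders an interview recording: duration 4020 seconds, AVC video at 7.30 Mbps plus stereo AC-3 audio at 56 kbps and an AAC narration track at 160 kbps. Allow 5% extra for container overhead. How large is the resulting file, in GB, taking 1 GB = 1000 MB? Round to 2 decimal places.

3.97 GB

Audio total: 56 + 160 = 216 kbps = 0.216 Mbps.
Total bitrate: 7.30 + 0.216 = 7.516 Mbps.
Stream data: 7.516 Mbps × 4020 s = 30214.3 Mb.
With 5% container overhead: ×1.05.
31,725 Mb ÷ 8 = 3,966 MB → 3.966 GB.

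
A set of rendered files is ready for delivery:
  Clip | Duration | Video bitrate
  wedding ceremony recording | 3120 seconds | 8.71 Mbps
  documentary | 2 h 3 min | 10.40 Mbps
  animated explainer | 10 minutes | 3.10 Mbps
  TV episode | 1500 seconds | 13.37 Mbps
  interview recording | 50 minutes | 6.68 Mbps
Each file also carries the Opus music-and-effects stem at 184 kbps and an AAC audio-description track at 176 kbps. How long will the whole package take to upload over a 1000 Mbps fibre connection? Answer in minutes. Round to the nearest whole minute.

Audio total: 184 + 176 = 360 kbps = 0.360 Mbps.
wedding ceremony recording: 9.070 Mbps × 3120 s = 28298.4 Mb
documentary: 10.760 Mbps × 7380 s = 79408.8 Mb
animated explainer: 3.460 Mbps × 600 s = 2076.0 Mb
TV episode: 13.730 Mbps × 1500 s = 20595.0 Mb
interview recording: 7.040 Mbps × 3000 s = 21120.0 Mb
Total: 151498.2 Mb = 18937.3 MB.
At 1000 Mbps: 151498.2 / 1000 = 151 s ≈ 2.52 minutes.

3 minutes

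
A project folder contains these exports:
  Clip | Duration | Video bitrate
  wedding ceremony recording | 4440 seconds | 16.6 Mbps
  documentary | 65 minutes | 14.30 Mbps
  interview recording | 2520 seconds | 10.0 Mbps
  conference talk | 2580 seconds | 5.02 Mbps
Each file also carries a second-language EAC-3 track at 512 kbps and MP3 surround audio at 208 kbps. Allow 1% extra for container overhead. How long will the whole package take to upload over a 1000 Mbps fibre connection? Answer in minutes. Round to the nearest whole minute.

3 minutes

Audio total: 512 + 208 = 720 kbps = 0.720 Mbps.
wedding ceremony recording: 17.320 Mbps × 4440 s × 1.01 = 77669.8 Mb
documentary: 15.020 Mbps × 3900 s × 1.01 = 59163.8 Mb
interview recording: 10.720 Mbps × 2520 s × 1.01 = 27284.5 Mb
conference talk: 5.740 Mbps × 2580 s × 1.01 = 14957.3 Mb
Total: 179075.4 Mb = 22384.4 MB.
At 1000 Mbps: 179075.4 / 1000 = 179 s ≈ 2.98 minutes.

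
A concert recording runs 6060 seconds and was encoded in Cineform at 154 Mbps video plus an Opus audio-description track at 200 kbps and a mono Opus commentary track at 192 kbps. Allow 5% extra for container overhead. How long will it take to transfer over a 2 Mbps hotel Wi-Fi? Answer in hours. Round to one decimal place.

Audio total: 200 + 192 = 392 kbps = 0.392 Mbps.
Total bitrate: 154.392 Mbps.
File: 154.392 Mbps × 6060 s = 935615.5 Mb.
With 5% container overhead: ×1.05. → 982396.3 Mb.
At 2 Mbps: 982396.3 / 2 = 491198.1 s ≈ 136 hours.

136.4 hours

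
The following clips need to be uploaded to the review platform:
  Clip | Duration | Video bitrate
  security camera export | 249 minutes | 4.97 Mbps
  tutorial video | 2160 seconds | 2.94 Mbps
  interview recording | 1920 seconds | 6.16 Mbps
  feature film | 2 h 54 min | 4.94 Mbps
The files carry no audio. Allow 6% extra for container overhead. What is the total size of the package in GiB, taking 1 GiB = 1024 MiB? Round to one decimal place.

17.8 GiB

security camera export: 4.970 Mbps × 14940 s × 1.06 = 78706.9 Mb
tutorial video: 2.940 Mbps × 2160 s × 1.06 = 6731.4 Mb
interview recording: 6.160 Mbps × 1920 s × 1.06 = 12536.8 Mb
feature film: 4.940 Mbps × 10440 s × 1.06 = 54668.0 Mb
Total: 152643.2 Mb = 19080.4 MB.
= 17.77 GiB.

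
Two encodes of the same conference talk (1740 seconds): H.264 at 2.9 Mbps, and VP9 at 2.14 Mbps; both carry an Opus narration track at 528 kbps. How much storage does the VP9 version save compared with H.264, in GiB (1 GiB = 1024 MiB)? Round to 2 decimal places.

0.15 GiB

Audio: 528 kbps = 0.528 Mbps.
H.264: 3.428 Mbps × 1740 s = 5964.7 Mb = 0.694 GiB.
VP9: 2.668 Mbps × 1740 s = 4642.3 Mb = 0.540 GiB.
Saving: 0.694 − 0.540 = 0.154 GiB.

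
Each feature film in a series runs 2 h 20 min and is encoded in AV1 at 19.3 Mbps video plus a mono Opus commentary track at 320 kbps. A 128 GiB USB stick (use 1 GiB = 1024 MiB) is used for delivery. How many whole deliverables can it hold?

2 h 20 min = 140 min = 8400 s
Audio: 320 kbps = 0.320 Mbps.
Total bitrate: 19.620 Mbps.
Per item: 19.620 Mbps × 8400 s = 164,808 Mb = 20,601 MB.
Capacity: 128 GiB = 1,099,512 Mb; 6.67 items → 6 complete.

6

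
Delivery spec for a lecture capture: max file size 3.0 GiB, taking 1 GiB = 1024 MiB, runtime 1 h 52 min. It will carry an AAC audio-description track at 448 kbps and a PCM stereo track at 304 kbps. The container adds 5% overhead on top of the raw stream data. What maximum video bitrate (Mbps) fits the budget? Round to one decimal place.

2.9 Mbps

Budget: 3.0 GiB = 25769.8 Mb.
Stream payload after overhead: 25769.8 / 1.05 = 24542.7 Mb.
1 h 52 min = 112 min = 6720 s
Total bitrate budget: 24542.7 Mb / 6720 s = 3.652 Mbps.
Audio total: 448 + 304 = 752 kbps = 0.752 Mbps.
Video: 3.652 − 0.752 = 2.900 Mbps.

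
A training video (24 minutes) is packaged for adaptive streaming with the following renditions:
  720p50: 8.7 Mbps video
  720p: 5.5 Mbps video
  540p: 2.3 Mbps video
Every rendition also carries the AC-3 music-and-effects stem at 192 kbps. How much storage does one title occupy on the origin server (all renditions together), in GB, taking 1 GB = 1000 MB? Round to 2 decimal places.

3.07 GB

24 min = 1440 s
Audio: 192 kbps = 0.192 Mbps.
Sum of rendition bitrates: (8.7+0.192) + (5.5+0.192) + (2.3+0.192) = 17.076 Mbps.
× 1440 s = 24,589 Mb = 3,074 MB = 3.074 GB.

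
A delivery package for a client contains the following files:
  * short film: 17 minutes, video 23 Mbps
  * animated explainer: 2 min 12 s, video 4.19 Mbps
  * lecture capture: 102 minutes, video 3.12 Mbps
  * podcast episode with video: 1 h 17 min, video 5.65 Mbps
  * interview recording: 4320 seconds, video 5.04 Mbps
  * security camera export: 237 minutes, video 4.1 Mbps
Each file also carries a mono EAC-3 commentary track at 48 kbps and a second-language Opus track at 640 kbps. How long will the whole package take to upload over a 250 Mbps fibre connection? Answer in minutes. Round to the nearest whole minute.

Audio total: 48 + 640 = 688 kbps = 0.688 Mbps.
short film: 23.688 Mbps × 1020 s = 24161.8 Mb
animated explainer: 4.878 Mbps × 132 s = 643.9 Mb
lecture capture: 3.808 Mbps × 6120 s = 23305.0 Mb
podcast episode with video: 6.338 Mbps × 4620 s = 29281.6 Mb
interview recording: 5.728 Mbps × 4320 s = 24745.0 Mb
security camera export: 4.788 Mbps × 14220 s = 68085.4 Mb
Total: 170222.5 Mb = 21277.8 MB.
At 250 Mbps: 170222.5 / 250 = 681 s ≈ 11.3 minutes.

11 minutes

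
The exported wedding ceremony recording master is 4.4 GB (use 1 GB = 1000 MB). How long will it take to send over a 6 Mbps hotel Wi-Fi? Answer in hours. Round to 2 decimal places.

File: 4.4 GB = 35200.0 Mb.
At 6 Mbps: 35200.0 / 6 = 5866.7 s ≈ 1.63 hours.

1.63 hours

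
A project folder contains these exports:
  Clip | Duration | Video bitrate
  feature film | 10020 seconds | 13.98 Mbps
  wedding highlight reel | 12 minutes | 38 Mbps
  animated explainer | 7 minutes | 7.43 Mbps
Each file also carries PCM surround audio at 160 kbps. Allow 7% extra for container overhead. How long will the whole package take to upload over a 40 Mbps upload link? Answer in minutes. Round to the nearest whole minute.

Audio: 160 kbps = 0.160 Mbps.
feature film: 14.140 Mbps × 10020 s × 1.07 = 151600.6 Mb
wedding highlight reel: 38.160 Mbps × 720 s × 1.07 = 29398.5 Mb
animated explainer: 7.590 Mbps × 420 s × 1.07 = 3410.9 Mb
Total: 184410.0 Mb = 23051.3 MB.
At 40 Mbps: 184410.0 / 40 = 4610 s ≈ 76.8 minutes.

77 minutes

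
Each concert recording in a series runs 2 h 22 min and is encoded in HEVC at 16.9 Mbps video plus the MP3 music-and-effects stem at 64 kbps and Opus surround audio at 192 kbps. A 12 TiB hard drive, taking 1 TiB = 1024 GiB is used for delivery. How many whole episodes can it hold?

2 h 22 min = 142 min = 8520 s
Audio total: 64 + 192 = 256 kbps = 0.256 Mbps.
Total bitrate: 17.156 Mbps.
Per item: 17.156 Mbps × 8520 s = 146,169 Mb = 18,271 MB.
Capacity: 12 TiB = 105,553,116 Mb; 722.13 items → 722 complete.

722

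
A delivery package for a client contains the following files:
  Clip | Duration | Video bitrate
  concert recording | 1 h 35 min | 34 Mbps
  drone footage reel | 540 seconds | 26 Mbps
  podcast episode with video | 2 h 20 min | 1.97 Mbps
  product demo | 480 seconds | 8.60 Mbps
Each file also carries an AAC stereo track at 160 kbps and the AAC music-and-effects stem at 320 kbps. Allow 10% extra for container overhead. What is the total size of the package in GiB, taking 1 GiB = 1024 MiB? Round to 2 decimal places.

Audio total: 160 + 320 = 480 kbps = 0.480 Mbps.
concert recording: 34.480 Mbps × 5700 s × 1.10 = 216189.6 Mb
drone footage reel: 26.480 Mbps × 540 s × 1.10 = 15729.1 Mb
podcast episode with video: 2.450 Mbps × 8400 s × 1.10 = 22638.0 Mb
product demo: 9.080 Mbps × 480 s × 1.10 = 4794.2 Mb
Total: 259351.0 Mb = 32418.9 MB.
= 30.19 GiB.

30.19 GiB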